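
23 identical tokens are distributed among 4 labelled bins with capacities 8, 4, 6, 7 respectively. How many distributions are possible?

By stars and bars, unrestricted non-negative solutions to x_1+…+x_4 = 23 number C(23+3,3) = 2600.
Subtract solutions that violate a single cap (substitute x_i' = x_i − (cap_i+1)): x_1 ≥ 9 gives C(17,3) = 680; x_2 ≥ 5 gives C(21,3) = 1330; x_3 ≥ 7 gives C(19,3) = 969; x_4 ≥ 8 gives C(18,3) = 816. Together 3795.
Add back pairs where two caps are both exceeded: 220 + 120 + 84 + 364 + 286 + 165 = 1239.
Subtract triples: 10 + 4 + 0 + 20 = 34.
By inclusion–exclusion the count is 2600 − 3795 + 1239 − 34 = 10.

10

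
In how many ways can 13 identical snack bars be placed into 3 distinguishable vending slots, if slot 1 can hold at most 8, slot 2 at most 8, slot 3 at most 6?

47

Without the upper bounds there are C(15,2) = 105 ways to split 13 among 3 vending slots.
Subtract solutions that violate a single cap (substitute x_i' = x_i − (cap_i+1)): x_1 ≥ 9 gives C(6,2) = 15; x_2 ≥ 9 gives C(6,2) = 15; x_3 ≥ 7 gives C(8,2) = 28. Together 58.
No two caps can be exceeded simultaneously, so the pair terms are all 0.
By inclusion–exclusion the count is 105 − 58 + 0 = 47.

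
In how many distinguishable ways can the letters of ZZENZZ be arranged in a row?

30

The 6 letters of ZZENZZ have repeats: Z appearing 4 times.
Dividing 6! = 720 by 4! = 24 for the repeated letters gives 30.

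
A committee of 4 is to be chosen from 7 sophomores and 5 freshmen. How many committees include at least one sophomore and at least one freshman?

455

Unrestricted: C(12,4) = 495 ways to pick any 4 of the 12.
Selections missing a whole group: no sophomores → C(5,4) = 5; no freshmen → C(7,4) = 35.
Both groups omitted at once is impossible, so 495 − 40 = 455.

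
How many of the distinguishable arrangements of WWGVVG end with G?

Fix G in the last position and arrange the remaining 5 letters.
Those 5 letters have V appearing twice and W appearing twice, giving (5)!/(2!·2!) = 30.

30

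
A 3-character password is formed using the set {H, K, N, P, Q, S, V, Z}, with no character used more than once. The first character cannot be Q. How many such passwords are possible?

The first character has 8−1 = 7 choices (anything except Q).
The remaining 2 characters are filled from the other 7 symbols without repetition: 7 × 6 = 42.
Total: 7 × 42 = 294.

294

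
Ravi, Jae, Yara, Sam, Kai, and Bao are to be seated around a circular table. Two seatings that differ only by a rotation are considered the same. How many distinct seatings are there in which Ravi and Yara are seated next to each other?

48

Glue Ravi and Yara into a block (2 internal orders). Seating 5 units around a circle gives (4)! arrangements.
So 2 × (4)! = 2 × 24 = 48.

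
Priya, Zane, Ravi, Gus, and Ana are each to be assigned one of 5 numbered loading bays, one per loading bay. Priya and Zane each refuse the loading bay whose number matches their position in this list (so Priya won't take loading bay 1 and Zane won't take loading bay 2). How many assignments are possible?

78

Let Aᵢ (for i ∈ {1, 2}) be the placements that put person i in their forbidden loading bay. Any j of these fix j positions, leaving (5−j)! ways to fill the rest, and there are C(2,j) ways to pick which j.
By inclusion–exclusion, the number of valid placements is Σ_{j=0}^{2} (−1)^j C(2,j)·(5−j)!.
Computing: 120 − 48 + 6 = 78.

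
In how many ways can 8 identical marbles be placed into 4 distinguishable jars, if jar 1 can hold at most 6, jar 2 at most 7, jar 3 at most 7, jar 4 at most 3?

124

Without the upper bounds there are C(11,3) = 165 ways to split 8 among 4 jars.
Subtract solutions that violate a single cap (substitute x_i' = x_i − (cap_i+1)): x_1 ≥ 7 gives C(4,3) = 4; x_2 ≥ 8 gives C(3,3) = 1; x_3 ≥ 8 gives C(3,3) = 1; x_4 ≥ 4 gives C(7,3) = 35. Together 41.
No two caps can be exceeded simultaneously, so the pair terms are all 0.
By inclusion–exclusion the count is 165 − 41 + 0 = 124.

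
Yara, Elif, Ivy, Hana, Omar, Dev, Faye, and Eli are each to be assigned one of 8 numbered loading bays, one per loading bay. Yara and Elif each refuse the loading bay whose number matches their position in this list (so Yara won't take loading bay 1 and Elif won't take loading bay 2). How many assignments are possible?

30960

Let Aᵢ (for i ∈ {1, 2}) be the placements that put person i in their forbidden loading bay. Any j of these fix j positions, leaving (8−j)! ways to fill the rest, and there are C(2,j) ways to pick which j.
By inclusion–exclusion, the number of valid placements is Σ_{j=0}^{2} (−1)^j C(2,j)·(8−j)!.
Computing: 40320 − 10080 + 720 = 30960.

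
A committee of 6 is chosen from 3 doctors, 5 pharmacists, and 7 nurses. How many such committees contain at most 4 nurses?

Split by how many nurses are chosen (0 through 4).
Sum: C(7,0)·C(8,6) + C(7,1)·C(8,5) + C(7,2)·C(8,4) + C(7,3)·C(8,3) + C(7,4)·C(8,2) = 28 + 392 + 1470 + 1960 + 980 = 4830.

4830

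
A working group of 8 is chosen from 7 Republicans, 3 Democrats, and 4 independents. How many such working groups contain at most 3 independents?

2793

Split by how many independents are chosen (0 through 3).
Sum: C(4,0)·C(10,8) + C(4,1)·C(10,7) + C(4,2)·C(10,6) + C(4,3)·C(10,5) = 45 + 480 + 1260 + 1008 = 2793.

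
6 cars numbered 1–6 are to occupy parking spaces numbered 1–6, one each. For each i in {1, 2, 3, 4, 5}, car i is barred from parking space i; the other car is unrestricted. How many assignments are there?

Let Aᵢ (for 1 ≤ i ≤ 5) be the placements that put car i in its forbidden parking space. Any j of these fix j positions, leaving (6−j)! ways to fill the rest, and there are C(5,j) ways to pick which j.
By inclusion–exclusion, the number of valid placements is Σ_{j=0}^{5} (−1)^j C(5,j)·(6−j)!.
Computing: 720 − 600 + 240 − 60 + 10 − 1 = 309.

309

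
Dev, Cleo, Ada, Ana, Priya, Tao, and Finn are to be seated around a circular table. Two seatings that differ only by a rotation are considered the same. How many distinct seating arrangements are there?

Seat Dev anywhere (absorbing the rotational symmetry), then permute the other 6: (6)! = 720.

720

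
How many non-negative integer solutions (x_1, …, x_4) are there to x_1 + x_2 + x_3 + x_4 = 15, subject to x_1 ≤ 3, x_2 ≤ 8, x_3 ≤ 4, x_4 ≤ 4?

Without the upper bounds there are C(18,3) = 816 ways to split 15 among 4 variables.
Subtract solutions that violate a single cap (substitute x_i' = x_i − (cap_i+1)): x_1 ≥ 4 gives C(14,3) = 364; x_2 ≥ 9 gives C(9,3) = 84; x_3 ≥ 5 gives C(13,3) = 286; x_4 ≥ 5 gives C(13,3) = 286. Together 1020.
Add back pairs where two caps are both exceeded: 10 + 84 + 84 + 4 + 4 + 56 = 242.
Subtract triples: 0 + 0 + 4 + 0 = 4.
By inclusion–exclusion the count is 816 − 1020 + 242 − 4 = 34.

34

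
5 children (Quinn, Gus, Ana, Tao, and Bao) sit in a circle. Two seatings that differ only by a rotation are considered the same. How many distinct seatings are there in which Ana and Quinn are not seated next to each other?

All circular seatings of 5 people number (4)! = 24.
Seatings with Ana beside Quinn: treat them as a block with 2 internal orders, giving 2 × (3)! = 12.
Subtracting, 24 − 12 = 12.

12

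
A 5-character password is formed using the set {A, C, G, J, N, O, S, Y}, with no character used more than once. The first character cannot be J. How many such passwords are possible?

The first character has 8−1 = 7 choices (anything except J).
The remaining 4 characters are filled from the other 7 symbols without repetition: 7 × 6 × 5 × 4 = 840.
Total: 7 × 840 = 5880.

5880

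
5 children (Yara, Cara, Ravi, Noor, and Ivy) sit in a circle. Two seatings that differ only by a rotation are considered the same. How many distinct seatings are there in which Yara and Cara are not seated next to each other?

All circular seatings of 5 people number (4)! = 24.
Those with Yara next to Cara: fuse the pair into one unit and seat 4 units around a circle — 2·(3)! = 12.
Subtracting, 24 − 12 = 12.

12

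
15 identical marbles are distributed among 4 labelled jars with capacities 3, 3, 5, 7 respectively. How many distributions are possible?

20

Without the upper bounds there are C(18,3) = 816 ways to split 15 among 4 jars.
Subtract solutions that violate a single cap (substitute x_i' = x_i − (cap_i+1)): x_1 ≥ 4 gives C(14,3) = 364; x_2 ≥ 4 gives C(14,3) = 364; x_3 ≥ 6 gives C(12,3) = 220; x_4 ≥ 8 gives C(10,3) = 120. Together 1068.
Add back pairs where two caps are both exceeded: 120 + 56 + 20 + 56 + 20 + 4 = 276.
Subtract triples: 4 + 0 + 0 + 0 = 4.
By inclusion–exclusion the count is 816 − 1068 + 276 − 4 = 20.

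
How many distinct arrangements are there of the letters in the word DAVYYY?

DAVYYY has 6 letters with Y appearing 3 times.
Dividing 6! = 720 by 3! = 6 for the repeated letters gives 120.

120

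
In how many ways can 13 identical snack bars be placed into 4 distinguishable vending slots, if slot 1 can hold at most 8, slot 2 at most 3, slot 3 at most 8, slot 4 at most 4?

142

Without the upper bounds there are C(16,3) = 560 ways to split 13 among 4 vending slots.
Subtract solutions that violate a single cap (substitute x_i' = x_i − (cap_i+1)): x_1 ≥ 9 gives C(7,3) = 35; x_2 ≥ 4 gives C(12,3) = 220; x_3 ≥ 9 gives C(7,3) = 35; x_4 ≥ 5 gives C(11,3) = 165. Together 455.
Add back pairs where two caps are both exceeded: 1 + 0 + 0 + 1 + 35 + 0 = 37.
By inclusion–exclusion the count is 560 − 455 + 37 = 142.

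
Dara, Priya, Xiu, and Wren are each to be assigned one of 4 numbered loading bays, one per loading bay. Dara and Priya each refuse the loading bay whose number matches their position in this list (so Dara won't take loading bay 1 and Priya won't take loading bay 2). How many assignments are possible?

14

Let Aᵢ (for i ∈ {1, 2}) be the placements that put person i in their forbidden loading bay. Any j of these fix j positions, leaving (4−j)! ways to fill the rest, and there are C(2,j) ways to pick which j.
By inclusion–exclusion, the number of valid placements is Σ_{j=0}^{2} (−1)^j C(2,j)·(4−j)!.
Computing: 24 − 12 + 2 = 14.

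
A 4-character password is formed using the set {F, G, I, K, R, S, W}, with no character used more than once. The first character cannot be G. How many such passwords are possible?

720

The first character has 7−1 = 6 choices (anything except G).
The remaining 3 characters are filled from the other 6 symbols without repetition: 6 × 5 × 4 = 120.
Total: 6 × 120 = 720.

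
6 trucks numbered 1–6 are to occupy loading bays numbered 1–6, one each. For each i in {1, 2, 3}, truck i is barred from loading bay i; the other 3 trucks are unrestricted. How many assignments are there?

426

Let Aᵢ (for i ∈ {1, 2, 3}) be the placements that put truck i in its forbidden loading bay. Any j of these fix j positions, leaving (6−j)! ways to fill the rest, and there are C(3,j) ways to pick which j.
By inclusion–exclusion, the number of valid placements is Σ_{j=0}^{3} (−1)^j C(3,j)·(6−j)!.
Computing: 720 − 360 + 72 − 6 = 426.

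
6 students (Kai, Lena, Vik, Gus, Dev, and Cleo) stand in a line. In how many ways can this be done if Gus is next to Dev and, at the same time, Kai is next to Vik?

96

Treat {Gus,Dev} as one block (2 orders) and {Kai,Vik} as another (2 orders).
That leaves 4 units to arrange: 2 × 2 × 4! = 4 × 24 = 96.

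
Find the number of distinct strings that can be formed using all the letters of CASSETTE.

The 8 letters of CASSETTE have repeats: E appearing twice, S appearing twice, and T appearing twice.
The number of distinct arrangements is 8!/(2!·2!·2!) = 40320/8 = 5040.

5040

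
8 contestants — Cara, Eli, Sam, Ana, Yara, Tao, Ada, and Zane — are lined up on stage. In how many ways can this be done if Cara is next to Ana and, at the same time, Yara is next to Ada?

Treat {Cara,Ana} as one block (2 orders) and {Yara,Ada} as another (2 orders).
That leaves 6 units to arrange: 2 × 2 × 6! = 4 × 720 = 2880.

2880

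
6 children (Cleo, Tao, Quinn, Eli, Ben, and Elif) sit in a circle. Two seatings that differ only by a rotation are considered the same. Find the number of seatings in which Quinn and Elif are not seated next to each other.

All circular seatings of 6 people number (5)! = 120.
Those with Quinn next to Elif: fuse the pair into one unit and seat 5 units around a circle — 2·(4)! = 48.
Subtracting, 120 − 48 = 72.

72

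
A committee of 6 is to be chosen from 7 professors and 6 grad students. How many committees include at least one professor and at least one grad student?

Unrestricted: C(13,6) = 1716 ways to pick any 6 of the 13.
Subtract selections that omit an entire group: no professors → C(6,6) = 1; no grad students → C(7,6) = 7.
Both groups omitted at once is impossible, so 1716 − 8 = 1708.

1708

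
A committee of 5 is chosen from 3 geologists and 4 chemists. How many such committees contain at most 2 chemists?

6

Split by how many chemists are chosen (0 through 2).
Sum: C(4,0)·C(3,5) + C(4,1)·C(3,4) + C(4,2)·C(3,3) = 0 + 0 + 6 = 6.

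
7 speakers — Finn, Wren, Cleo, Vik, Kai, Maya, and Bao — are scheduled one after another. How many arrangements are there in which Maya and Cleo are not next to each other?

3600

There are 7! = 5040 arrangements in all. If Maya and Cleo are adjacent, merging them into one block gives 2·(6)! = 1440 arrangements.
So 5040 − 1440 = 3600 arrangements keep them apart.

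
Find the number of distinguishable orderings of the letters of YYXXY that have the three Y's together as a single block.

Treat the 3 copies of Y as a single block. The multiset to arrange is then {YYY, X, X}, 3 items in all.
That gives (3)!/(2!) = 3 arrangements.

3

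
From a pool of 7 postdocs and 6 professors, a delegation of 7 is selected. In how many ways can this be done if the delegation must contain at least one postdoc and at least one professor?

Unrestricted: C(13,7) = 1716 ways to pick any 7 of the 13.
Subtract selections that omit an entire group: no postdocs → C(6,7) = 0; no professors → C(7,7) = 1.
Both groups omitted at once is impossible, so 1716 − 1 = 1715.

1715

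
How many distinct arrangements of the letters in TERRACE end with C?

With the last slot taken by C, it remains to arrange the other 6 letters (TERRAE).
Those 6 letters have E appearing twice and R appearing twice, giving (6)!/(2!·2!) = 180.

180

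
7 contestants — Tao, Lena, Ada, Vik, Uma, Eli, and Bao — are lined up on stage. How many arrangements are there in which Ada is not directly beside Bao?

There are 7! = 5040 arrangements in all. If Ada and Bao are adjacent, merging them into one block gives 2·(6)! = 1440 arrangements.
Complementary counting: 5040 − 1440 = 3600.

3600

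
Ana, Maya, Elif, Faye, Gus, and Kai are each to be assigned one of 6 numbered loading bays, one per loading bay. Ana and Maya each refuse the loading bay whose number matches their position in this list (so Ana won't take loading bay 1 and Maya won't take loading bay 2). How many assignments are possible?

Let Aᵢ (for i ∈ {1, 2}) be the placements that put person i in their forbidden loading bay. Any j of these fix j positions, leaving (6−j)! ways to fill the rest, and there are C(2,j) ways to pick which j.
By inclusion–exclusion, the number of valid placements is Σ_{j=0}^{2} (−1)^j C(2,j)·(6−j)!.
Computing: 720 − 240 + 24 = 504.

504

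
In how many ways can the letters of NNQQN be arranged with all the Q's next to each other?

Treat the 2 copies of Q as a single block. The multiset to arrange is then {QQ, N, N, N}, 4 items in all.
That gives (4)!/(3!) = 4 arrangements.

4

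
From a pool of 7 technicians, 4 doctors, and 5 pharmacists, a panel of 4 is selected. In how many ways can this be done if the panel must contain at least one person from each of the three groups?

With no constraint there are C(16,4) = 1820 possible selections.
Selections missing a whole group: no technicians → C(9,4) = 126; no doctors → C(12,4) = 495; no pharmacists → C(11,4) = 330.
Add back selections omitting two groups (i.e. drawn from a single group): C(7,4) + C(4,4) + C(5,4) = 41.
By inclusion–exclusion: 1820 − 951 + 41 = 910.

910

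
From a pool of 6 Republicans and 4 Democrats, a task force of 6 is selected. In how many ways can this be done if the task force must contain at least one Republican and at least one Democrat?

Total 6-person selections from all 10: C(10,6) = 210.
Selections missing a whole group: no Republicans → C(4,6) = 0; no Democrats → C(6,6) = 1.
Both groups omitted at once is impossible, so 210 − 1 = 209.

209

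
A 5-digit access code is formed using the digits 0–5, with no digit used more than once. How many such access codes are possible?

This is a permutation of 5 out of 6: P(6,5) = 6!/1!.
6 × 5 × 4 × 3 × 2 = 720.

720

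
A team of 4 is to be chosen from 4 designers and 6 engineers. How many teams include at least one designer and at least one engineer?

194

Total 4-person selections from all 10: C(10,4) = 210.
Selections missing a whole group: no designers → C(6,4) = 15; no engineers → C(4,4) = 1.
Both groups omitted at once is impossible, so 210 − 16 = 194.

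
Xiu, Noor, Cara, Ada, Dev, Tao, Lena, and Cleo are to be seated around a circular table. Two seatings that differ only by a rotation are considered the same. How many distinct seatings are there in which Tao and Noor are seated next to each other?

Treat {Tao, Noor} as one unit (2 internal orders) and seat the resulting 7 units around the table: (6)! circular arrangements.
So 2 × (6)! = 2 × 720 = 1440.

1440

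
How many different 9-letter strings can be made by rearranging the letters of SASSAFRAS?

The 9 letters of SASSAFRAS have repeats: A appearing 3 times and S appearing 4 times.
The number of distinct arrangements is 9!/(4!·3!) = 362880/144 = 2520.

2520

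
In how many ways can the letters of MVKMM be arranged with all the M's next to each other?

6

Treat the 3 copies of M as a single block. The multiset to arrange is then {MMM, K, V}, 3 items in all.
All 3 items are distinct, so there are (3)! = 6 arrangements.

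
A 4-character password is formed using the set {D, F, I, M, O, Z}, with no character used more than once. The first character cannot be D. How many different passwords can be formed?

The first character has 6−1 = 5 choices (anything except D).
The remaining 3 characters are filled from the other 5 symbols without repetition: 5 × 4 × 3 = 60.
Total: 5 × 60 = 300.

300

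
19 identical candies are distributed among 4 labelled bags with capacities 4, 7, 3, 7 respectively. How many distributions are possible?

10

By stars and bars, unrestricted non-negative solutions to x_1+…+x_4 = 19 number C(19+3,3) = 1540.
Subtract solutions that violate a single cap (substitute x_i' = x_i − (cap_i+1)): x_1 ≥ 5 gives C(17,3) = 680; x_2 ≥ 8 gives C(14,3) = 364; x_3 ≥ 4 gives C(18,3) = 816; x_4 ≥ 8 gives C(14,3) = 364. Together 2224.
Add back pairs where two caps are both exceeded: 84 + 286 + 84 + 120 + 20 + 120 = 714.
Subtract triples: 10 + 0 + 10 + 0 = 20.
By inclusion–exclusion the count is 1540 − 2224 + 714 − 20 = 10.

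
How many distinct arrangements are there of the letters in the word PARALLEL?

Letter multiplicities in PARALLEL: A×2, E×1, L×3, P×1, R×1.
The number of distinct arrangements is 8!/(3!·2!) = 40320/12 = 3360.

3360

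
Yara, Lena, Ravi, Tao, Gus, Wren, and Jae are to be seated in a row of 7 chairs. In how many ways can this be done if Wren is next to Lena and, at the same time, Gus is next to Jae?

Treat {Wren,Lena} as one block (2 orders) and {Gus,Jae} as another (2 orders).
That leaves 5 units to arrange: 2 × 2 × 5! = 4 × 120 = 480.

480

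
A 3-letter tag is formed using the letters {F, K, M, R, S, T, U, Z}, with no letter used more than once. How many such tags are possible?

336

This is a permutation of 3 out of 8: P(8,3) = 8!/5!.
That product is 8 × 7 × 6 = 336.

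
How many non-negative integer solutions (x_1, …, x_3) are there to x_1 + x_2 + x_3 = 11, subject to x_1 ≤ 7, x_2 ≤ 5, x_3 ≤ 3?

Ignoring the caps, the number of non-negative solutions to x_1+…+x_3 = 11 is C(13,2) = 78.
Subtract solutions that violate a single cap (substitute x_i' = x_i − (cap_i+1)): x_1 ≥ 8 gives C(5,2) = 10; x_2 ≥ 6 gives C(7,2) = 21; x_3 ≥ 4 gives C(9,2) = 36. Together 67.
Add back pairs where two caps are both exceeded: 0 + 0 + 3 = 3.
By inclusion–exclusion the count is 78 − 67 + 3 = 14.

14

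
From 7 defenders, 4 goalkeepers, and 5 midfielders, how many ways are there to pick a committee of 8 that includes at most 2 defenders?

Split by how many defenders are chosen (0 through 2).
Sum: C(7,0)·C(9,8) + C(7,1)·C(9,7) + C(7,2)·C(9,6) = 9 + 252 + 1764 = 2025.

2025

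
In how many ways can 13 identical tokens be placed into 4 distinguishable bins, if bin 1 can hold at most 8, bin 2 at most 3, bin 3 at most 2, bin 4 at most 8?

Ignoring the caps, the number of non-negative solutions to x_1+…+x_4 = 13 is C(16,3) = 560.
Subtract solutions that violate a single cap (substitute x_i' = x_i − (cap_i+1)): x_1 ≥ 9 gives C(7,3) = 35; x_2 ≥ 4 gives C(12,3) = 220; x_3 ≥ 3 gives C(13,3) = 286; x_4 ≥ 9 gives C(7,3) = 35. Together 576.
Add back pairs where two caps are both exceeded: 1 + 4 + 0 + 84 + 1 + 4 = 94.
By inclusion–exclusion the count is 560 − 576 + 94 = 78.

78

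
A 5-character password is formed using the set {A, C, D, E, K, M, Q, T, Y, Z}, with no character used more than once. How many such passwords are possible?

This is a permutation of 5 out of 10: P(10,5) = 10!/5!.
10 × 9 × 8 × 7 × 6 = 30240.

30240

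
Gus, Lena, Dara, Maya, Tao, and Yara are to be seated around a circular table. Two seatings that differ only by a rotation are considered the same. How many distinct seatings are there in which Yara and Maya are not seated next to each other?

72

All circular seatings of 6 people number (5)! = 120.
Those with Yara next to Maya: fuse the pair into one unit and seat 5 units around a circle — 2·(4)! = 48.
Subtracting, 120 − 48 = 72.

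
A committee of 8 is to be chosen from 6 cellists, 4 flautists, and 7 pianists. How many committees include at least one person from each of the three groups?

Total 8-person selections from all 17: C(17,8) = 24310.
Subtract selections that omit an entire group: no cellists → C(11,8) = 165; no flautists → C(13,8) = 1287; no pianists → C(10,8) = 45.
Add back selections omitting two groups (i.e. drawn from a single group): C(6,8) + C(4,8) + C(7,8) = 0.
By inclusion–exclusion: 24310 − 1497 + 0 = 22813.

22813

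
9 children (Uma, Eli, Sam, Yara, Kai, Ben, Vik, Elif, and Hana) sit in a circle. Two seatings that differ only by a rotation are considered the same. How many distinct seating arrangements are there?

Around a circle, 9 distinct people have 9!/9 = (8)! = 40320 rotationally distinct seatings.

40320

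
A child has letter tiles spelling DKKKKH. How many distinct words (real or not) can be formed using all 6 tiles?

30

The 6 letters of DKKKKH have repeats: K appearing 4 times.
So there are 6! / (4!) = 30 distinguishable arrangements.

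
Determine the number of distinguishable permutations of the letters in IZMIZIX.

Letter multiplicities in IZMIZIX: I×3, M×1, X×1, Z×2.
So there are 7! / (3!·2!) = 420 distinguishable arrangements.

420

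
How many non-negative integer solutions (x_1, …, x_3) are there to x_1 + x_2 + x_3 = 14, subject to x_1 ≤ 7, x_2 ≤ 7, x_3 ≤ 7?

36

By stars and bars, unrestricted non-negative solutions to x_1+…+x_3 = 14 number C(14+2,2) = 120.
Subtract solutions that violate a single cap (substitute x_i' = x_i − (cap_i+1)): x_1 ≥ 8 gives C(8,2) = 28; x_2 ≥ 8 gives C(8,2) = 28; x_3 ≥ 8 gives C(8,2) = 28. Together 84.
No two caps can be exceeded simultaneously, so the pair terms are all 0.
By inclusion–exclusion the count is 120 − 84 + 0 = 36.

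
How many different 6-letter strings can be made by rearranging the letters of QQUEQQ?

Letter multiplicities in QQUEQQ: E×1, Q×4, U×1.
The number of distinct arrangements is 6!/(4!) = 720/24 = 30.

30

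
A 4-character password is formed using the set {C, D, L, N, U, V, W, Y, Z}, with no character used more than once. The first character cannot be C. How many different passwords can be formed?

The first character has 9−1 = 8 choices (anything except C).
The remaining 3 characters are filled from the other 8 symbols without repetition: 8 × 7 × 6 = 336.
Total: 8 × 336 = 2688.

2688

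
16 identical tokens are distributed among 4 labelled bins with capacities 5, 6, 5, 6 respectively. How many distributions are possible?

By stars and bars, unrestricted non-negative solutions to x_1+…+x_4 = 16 number C(16+3,3) = 969.
Subtract solutions that violate a single cap (substitute x_i' = x_i − (cap_i+1)): x_1 ≥ 6 gives C(13,3) = 286; x_2 ≥ 7 gives C(12,3) = 220; x_3 ≥ 6 gives C(13,3) = 286; x_4 ≥ 7 gives C(12,3) = 220. Together 1012.
Add back pairs where two caps are both exceeded: 20 + 35 + 20 + 20 + 10 + 20 = 125.
By inclusion–exclusion the count is 969 − 1012 + 125 = 82.

82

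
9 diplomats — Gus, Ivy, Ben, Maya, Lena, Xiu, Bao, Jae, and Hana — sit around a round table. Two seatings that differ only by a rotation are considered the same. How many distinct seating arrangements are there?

Around a circle, 9 distinct people have 9!/9 = (8)! = 40320 rotationally distinct seatings.

40320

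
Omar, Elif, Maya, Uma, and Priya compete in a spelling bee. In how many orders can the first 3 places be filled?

This is an ordered selection of 3 from 5: P(5,3).
That gives 5 × 4 × 3 = 60.

60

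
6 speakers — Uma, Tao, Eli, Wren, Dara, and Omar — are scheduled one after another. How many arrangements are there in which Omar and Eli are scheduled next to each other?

Glue Omar and Eli into one block (2 internal orders), leaving 5 units to arrange in a row.
That gives 2 × 5! = 2 × 120 = 240.

240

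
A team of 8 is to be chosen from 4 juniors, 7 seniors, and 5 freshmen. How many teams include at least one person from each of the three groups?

Total 8-person selections from all 16: C(16,8) = 12870.
Subtract selections that omit an entire group: no juniors → C(12,8) = 495; no seniors → C(9,8) = 9; no freshmen → C(11,8) = 165.
Add back selections omitting two groups (i.e. drawn from a single group): C(4,8) + C(7,8) + C(5,8) = 0.
By inclusion–exclusion: 12870 − 669 + 0 = 12201.

12201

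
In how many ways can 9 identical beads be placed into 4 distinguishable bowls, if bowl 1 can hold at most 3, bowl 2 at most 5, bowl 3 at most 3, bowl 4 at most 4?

Ignoring the caps, the number of non-negative solutions to x_1+…+x_4 = 9 is C(12,3) = 220.
Subtract solutions that violate a single cap (substitute x_i' = x_i − (cap_i+1)): x_1 ≥ 4 gives C(8,3) = 56; x_2 ≥ 6 gives C(6,3) = 20; x_3 ≥ 4 gives C(8,3) = 56; x_4 ≥ 5 gives C(7,3) = 35. Together 167.
Add back pairs where two caps are both exceeded: 0 + 4 + 1 + 0 + 0 + 1 = 6.
By inclusion–exclusion the count is 220 − 167 + 6 = 59.

59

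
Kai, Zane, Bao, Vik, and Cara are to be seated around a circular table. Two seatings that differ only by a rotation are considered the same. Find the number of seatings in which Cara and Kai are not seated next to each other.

Without the restriction there are (4)! = 24 seatings.
Seatings with Cara beside Kai: treat them as a block with 2 internal orders, giving 2 × (3)! = 12.
Subtracting, 24 − 12 = 12.

12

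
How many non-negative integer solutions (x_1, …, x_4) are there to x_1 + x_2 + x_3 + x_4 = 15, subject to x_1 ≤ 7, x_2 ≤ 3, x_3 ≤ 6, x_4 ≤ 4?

Without the upper bounds there are C(18,3) = 816 ways to split 15 among 4 variables.
Subtract solutions that violate a single cap (substitute x_i' = x_i − (cap_i+1)): x_1 ≥ 8 gives C(10,3) = 120; x_2 ≥ 4 gives C(14,3) = 364; x_3 ≥ 7 gives C(11,3) = 165; x_4 ≥ 5 gives C(13,3) = 286. Together 935.
Add back pairs where two caps are both exceeded: 20 + 1 + 10 + 35 + 84 + 20 = 170.
By inclusion–exclusion the count is 816 − 935 + 170 = 51.

51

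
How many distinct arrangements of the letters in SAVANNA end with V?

60

Fix V in the last position and arrange the remaining 6 letters.
Those 6 letters have A appearing 3 times and N appearing twice, giving (6)!/(3!·2!) = 60.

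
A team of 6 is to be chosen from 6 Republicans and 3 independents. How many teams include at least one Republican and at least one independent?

83

Total 6-person selections from all 9: C(9,6) = 84.
Selections missing a whole group: no Republicans → C(3,6) = 0; no independents → C(6,6) = 1.
Both groups omitted at once is impossible, so 84 − 1 = 83.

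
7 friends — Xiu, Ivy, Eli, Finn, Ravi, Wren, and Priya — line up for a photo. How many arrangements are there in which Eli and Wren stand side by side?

Glue Eli and Wren into one block (2 internal orders), leaving 6 units to arrange in a row.
That gives 2 × 6! = 2 × 720 = 1440.

1440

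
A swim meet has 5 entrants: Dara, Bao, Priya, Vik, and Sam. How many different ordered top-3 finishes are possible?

60

This is an ordered selection of 3 from 5: P(5,3).
That gives 5 × 4 × 3 = 60.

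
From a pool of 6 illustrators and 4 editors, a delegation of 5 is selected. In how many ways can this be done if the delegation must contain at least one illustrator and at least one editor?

Unrestricted: C(10,5) = 252 ways to pick any 5 of the 10.
Subtract selections that omit an entire group: no illustrators → C(4,5) = 0; no editors → C(6,5) = 6.
Both groups omitted at once is impossible, so 252 − 6 = 246.

246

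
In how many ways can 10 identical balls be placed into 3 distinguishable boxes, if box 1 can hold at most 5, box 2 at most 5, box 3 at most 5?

21

By stars and bars, unrestricted non-negative solutions to x_1+…+x_3 = 10 number C(10+2,2) = 66.
Subtract solutions that violate a single cap (substitute x_i' = x_i − (cap_i+1)): x_1 ≥ 6 gives C(6,2) = 15; x_2 ≥ 6 gives C(6,2) = 15; x_3 ≥ 6 gives C(6,2) = 15. Together 45.
No two caps can be exceeded simultaneously, so the pair terms are all 0.
By inclusion–exclusion the count is 66 − 45 + 0 = 21.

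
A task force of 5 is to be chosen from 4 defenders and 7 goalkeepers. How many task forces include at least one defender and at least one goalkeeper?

441

With no constraint there are C(11,5) = 462 possible selections.
Subtract selections that omit an entire group: no defenders → C(7,5) = 21; no goalkeepers → C(4,5) = 0.
Both groups omitted at once is impossible, so 462 − 21 = 441.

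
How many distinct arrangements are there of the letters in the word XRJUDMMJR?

XRJUDMMJR has 9 letters with J appearing twice, M appearing twice, and R appearing twice.
Dividing 9! = 362880 by 2!·2!·2! = 8 for the repeated letters gives 45360.

45360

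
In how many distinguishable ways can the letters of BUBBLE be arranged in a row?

The 6 letters of BUBBLE have repeats: B appearing 3 times.
The number of distinct arrangements is 6!/(3!) = 720/6 = 120.

120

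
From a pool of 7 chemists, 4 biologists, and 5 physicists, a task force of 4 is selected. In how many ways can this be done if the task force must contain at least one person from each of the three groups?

Unrestricted: C(16,4) = 1820 ways to pick any 4 of the 16.
Subtract selections that omit an entire group: no chemists → C(9,4) = 126; no biologists → C(12,4) = 495; no physicists → C(11,4) = 330.
Add back selections omitting two groups (i.e. drawn from a single group): C(7,4) + C(4,4) + C(5,4) = 41.
By inclusion–exclusion: 1820 − 951 + 41 = 910.

910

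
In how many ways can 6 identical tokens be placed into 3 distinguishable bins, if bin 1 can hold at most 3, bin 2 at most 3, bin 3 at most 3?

Ignoring the caps, the number of non-negative solutions to x_1+…+x_3 = 6 is C(8,2) = 28.
Subtract solutions that violate a single cap (substitute x_i' = x_i − (cap_i+1)): x_1 ≥ 4 gives C(4,2) = 6; x_2 ≥ 4 gives C(4,2) = 6; x_3 ≥ 4 gives C(4,2) = 6. Together 18.
No two caps can be exceeded simultaneously, so the pair terms are all 0.
By inclusion–exclusion the count is 28 − 18 + 0 = 10.

10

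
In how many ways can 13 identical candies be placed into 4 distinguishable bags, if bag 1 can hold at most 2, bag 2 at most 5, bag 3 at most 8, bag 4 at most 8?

127

By stars and bars, unrestricted non-negative solutions to x_1+…+x_4 = 13 number C(13+3,3) = 560.
Subtract solutions that violate a single cap (substitute x_i' = x_i − (cap_i+1)): x_1 ≥ 3 gives C(13,3) = 286; x_2 ≥ 6 gives C(10,3) = 120; x_3 ≥ 9 gives C(7,3) = 35; x_4 ≥ 9 gives C(7,3) = 35. Together 476.
Add back pairs where two caps are both exceeded: 35 + 4 + 4 + 0 + 0 + 0 = 43.
By inclusion–exclusion the count is 560 − 476 + 43 = 127.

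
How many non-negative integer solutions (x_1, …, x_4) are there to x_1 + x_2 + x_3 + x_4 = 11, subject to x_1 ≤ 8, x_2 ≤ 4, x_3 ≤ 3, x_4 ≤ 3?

Ignoring the caps, the number of non-negative solutions to x_1+…+x_4 = 11 is C(14,3) = 364.
Subtract solutions that violate a single cap (substitute x_i' = x_i − (cap_i+1)): x_1 ≥ 9 gives C(5,3) = 10; x_2 ≥ 5 gives C(9,3) = 84; x_3 ≥ 4 gives C(10,3) = 120; x_4 ≥ 4 gives C(10,3) = 120. Together 334.
Add back pairs where two caps are both exceeded: 0 + 0 + 0 + 10 + 10 + 20 = 40.
By inclusion–exclusion the count is 364 − 334 + 40 = 70.

70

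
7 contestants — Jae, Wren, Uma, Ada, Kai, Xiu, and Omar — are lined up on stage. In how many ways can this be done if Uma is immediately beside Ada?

Treat {Uma, Ada} as a single unit. There are 6 units to order, and the pair itself can be ordered 2 ways.
So the count is 2·(6)! = 1440.

1440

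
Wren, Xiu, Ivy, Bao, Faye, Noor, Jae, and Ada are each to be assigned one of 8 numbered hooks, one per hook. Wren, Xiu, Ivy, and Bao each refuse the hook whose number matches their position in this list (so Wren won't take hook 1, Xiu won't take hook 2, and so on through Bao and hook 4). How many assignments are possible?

Let Aᵢ (for 1 ≤ i ≤ 4) be the placements that put person i in their forbidden hook. Any j of these fix j positions, leaving (8−j)! ways to fill the rest, and there are C(4,j) ways to pick which j.
By inclusion–exclusion, the number of valid placements is Σ_{j=0}^{4} (−1)^j C(4,j)·(8−j)!.
Computing: 40320 − 20160 + 4320 − 480 + 24 = 24024.

24024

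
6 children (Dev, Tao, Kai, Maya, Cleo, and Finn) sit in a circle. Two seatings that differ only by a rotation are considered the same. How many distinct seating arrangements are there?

Around a circle, 6 distinct people have 6!/6 = (5)! = 120 rotationally distinct seatings.

120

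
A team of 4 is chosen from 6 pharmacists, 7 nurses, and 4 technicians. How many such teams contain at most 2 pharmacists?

2145

Split by how many pharmacists are chosen (0 through 2).
Sum: C(6,0)·C(11,4) + C(6,1)·C(11,3) + C(6,2)·C(11,2) = 330 + 990 + 825 = 2145.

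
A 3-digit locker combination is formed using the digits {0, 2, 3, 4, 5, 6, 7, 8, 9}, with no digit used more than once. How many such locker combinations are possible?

Choose and order 3 of the 9 symbols: the first digit has 9 options, the next 8, then 7.
That product is 9 × 8 × 7 = 504.

504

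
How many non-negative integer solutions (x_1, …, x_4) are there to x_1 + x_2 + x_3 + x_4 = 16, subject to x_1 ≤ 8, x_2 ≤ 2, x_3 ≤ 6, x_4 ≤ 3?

By stars and bars, unrestricted non-negative solutions to x_1+…+x_4 = 16 number C(16+3,3) = 969.
Subtract solutions that violate a single cap (substitute x_i' = x_i − (cap_i+1)): x_1 ≥ 9 gives C(10,3) = 120; x_2 ≥ 3 gives C(16,3) = 560; x_3 ≥ 7 gives C(12,3) = 220; x_4 ≥ 4 gives C(15,3) = 455. Together 1355.
Add back pairs where two caps are both exceeded: 35 + 1 + 20 + 84 + 220 + 56 = 416.
Subtract triples: 0 + 1 + 0 + 10 = 11.
By inclusion–exclusion the count is 969 − 1355 + 416 − 11 = 19.

19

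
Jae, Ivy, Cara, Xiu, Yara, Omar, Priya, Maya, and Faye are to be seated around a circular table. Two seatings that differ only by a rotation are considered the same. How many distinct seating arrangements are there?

40320

Seat Jae anywhere (absorbing the rotational symmetry), then permute the other 8: (8)! = 40320.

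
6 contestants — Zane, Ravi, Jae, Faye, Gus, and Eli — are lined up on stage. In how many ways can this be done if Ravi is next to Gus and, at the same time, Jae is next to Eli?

Treat {Ravi,Gus} as one block (2 orders) and {Jae,Eli} as another (2 orders).
That leaves 4 units to arrange: 2 × 2 × 4! = 4 × 24 = 96.

96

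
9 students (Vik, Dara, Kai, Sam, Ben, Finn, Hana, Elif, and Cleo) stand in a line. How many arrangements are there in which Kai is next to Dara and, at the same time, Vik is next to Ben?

Treat {Kai,Dara} as one block (2 orders) and {Vik,Ben} as another (2 orders).
That leaves 7 units to arrange: 2 × 2 × 7! = 4 × 5040 = 20160.

20160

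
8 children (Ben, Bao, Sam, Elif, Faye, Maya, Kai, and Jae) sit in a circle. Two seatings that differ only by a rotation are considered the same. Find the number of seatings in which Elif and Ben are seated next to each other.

1440

Glue Elif and Ben into a block (2 internal orders). Seating 7 units around a circle gives (6)! arrangements.
So 2 × (6)! = 2 × 720 = 1440.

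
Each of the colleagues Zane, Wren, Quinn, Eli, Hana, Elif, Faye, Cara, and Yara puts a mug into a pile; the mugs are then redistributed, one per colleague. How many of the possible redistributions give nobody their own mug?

This is the derangement count D_9: permutations of 9 items with no fixed point.
By inclusion–exclusion this is Σ_{j=0}^{9} (−1)^j C(9,j)·(9−j)!.
Computing: 362880 − 362880 + 181440 − 60480 + 15120 − 3024 + 504 − 72 + 9 − 1 = 133496.

133496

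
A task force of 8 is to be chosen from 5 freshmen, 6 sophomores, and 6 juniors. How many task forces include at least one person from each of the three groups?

With no constraint there are C(17,8) = 24310 possible selections.
Selections missing a whole group: no freshmen → C(12,8) = 495; no sophomores → C(11,8) = 165; no juniors → C(11,8) = 165.
Add back selections omitting two groups (i.e. drawn from a single group): C(5,8) + C(6,8) + C(6,8) = 0.
By inclusion–exclusion: 24310 − 825 + 0 = 23485.

23485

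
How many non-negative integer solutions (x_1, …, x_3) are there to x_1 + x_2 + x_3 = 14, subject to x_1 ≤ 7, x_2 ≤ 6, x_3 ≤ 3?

6

Ignoring the caps, the number of non-negative solutions to x_1+…+x_3 = 14 is C(16,2) = 120.
Subtract solutions that violate a single cap (substitute x_i' = x_i − (cap_i+1)): x_1 ≥ 8 gives C(8,2) = 28; x_2 ≥ 7 gives C(9,2) = 36; x_3 ≥ 4 gives C(12,2) = 66. Together 130.
Add back pairs where two caps are both exceeded: 0 + 6 + 10 = 16.
By inclusion–exclusion the count is 120 − 130 + 16 = 6.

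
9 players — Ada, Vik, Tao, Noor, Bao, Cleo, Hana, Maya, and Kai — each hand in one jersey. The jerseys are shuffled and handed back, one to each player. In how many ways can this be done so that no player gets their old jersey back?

Let Aᵢ be the assignments in which player i gets their old jersey. We want the size of the complement of A₁∪…∪A_9.
By inclusion–exclusion this is Σ_{j=0}^{9} (−1)^j C(9,j)·(9−j)!.
Computing: 362880 − 362880 + 181440 − 60480 + 15120 − 3024 + 504 − 72 + 9 − 1 = 133496.

133496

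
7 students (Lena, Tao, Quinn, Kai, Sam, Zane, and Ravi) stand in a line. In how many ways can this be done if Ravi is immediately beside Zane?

1440

Treat {Ravi, Zane} as a single unit. There are 6 units to order, and the pair itself can be ordered 2 ways.
That gives 2 × 6! = 2 × 720 = 1440.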